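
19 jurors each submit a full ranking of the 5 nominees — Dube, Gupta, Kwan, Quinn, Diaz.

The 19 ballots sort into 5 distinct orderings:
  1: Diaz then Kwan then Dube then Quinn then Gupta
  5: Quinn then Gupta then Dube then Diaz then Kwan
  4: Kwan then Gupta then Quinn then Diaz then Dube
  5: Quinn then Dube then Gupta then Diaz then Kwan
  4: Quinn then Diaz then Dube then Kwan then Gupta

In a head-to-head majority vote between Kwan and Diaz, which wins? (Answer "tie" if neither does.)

Ballots ranking Kwan above Diaz: 4.
Ballots ranking Diaz above Kwan: 19 − 4 = 15.
Diaz wins the head-to-head 15–4.

Diaz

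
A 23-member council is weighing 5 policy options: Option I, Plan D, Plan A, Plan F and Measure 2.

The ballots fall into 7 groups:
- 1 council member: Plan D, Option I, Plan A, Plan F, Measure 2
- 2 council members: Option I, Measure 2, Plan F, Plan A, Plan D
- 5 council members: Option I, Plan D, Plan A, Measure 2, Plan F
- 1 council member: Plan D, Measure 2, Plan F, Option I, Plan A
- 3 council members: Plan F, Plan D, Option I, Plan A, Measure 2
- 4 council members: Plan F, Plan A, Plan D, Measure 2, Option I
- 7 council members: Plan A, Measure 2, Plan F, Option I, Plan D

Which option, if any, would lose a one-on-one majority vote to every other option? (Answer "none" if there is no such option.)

none

Pairwise majorities:
Option I vs Plan D: Option I wins 14–9.
Option I vs Plan A: 12 to 11, Option I.
Option I vs Plan F: 1+2+5 = 8 for Option I, 15 for Plan F — Plan F by 15–8.
Option I vs Measure 2: Option I preferred on 1+2+5+3 = 11 ballots; Measure 2 wins 12–11.
Plan D–Plan A: Plan A 13–10.
Plan D vs Plan F: 7 to 16, Plan F.
Plan D vs Measure 2: Plan D preferred on 1+5+1+3+4 = 14 ballots; Plan D wins 14–9.
Plan A vs Plan F: Plan A is ranked higher on 1+5+7 = 13 ballots, Plan F on 10. Plan A wins 13–10.
Plan A–Measure 2: Plan A 20–3.
Plan F–Measure 2: Measure 2 15–8.
Every option wins at least one matchup (Option I beats Plan D; Plan D beats Measure 2; Plan A beats Plan D; Plan F beats Option I; Measure 2 beats Option I), so there is no Condorcet loser.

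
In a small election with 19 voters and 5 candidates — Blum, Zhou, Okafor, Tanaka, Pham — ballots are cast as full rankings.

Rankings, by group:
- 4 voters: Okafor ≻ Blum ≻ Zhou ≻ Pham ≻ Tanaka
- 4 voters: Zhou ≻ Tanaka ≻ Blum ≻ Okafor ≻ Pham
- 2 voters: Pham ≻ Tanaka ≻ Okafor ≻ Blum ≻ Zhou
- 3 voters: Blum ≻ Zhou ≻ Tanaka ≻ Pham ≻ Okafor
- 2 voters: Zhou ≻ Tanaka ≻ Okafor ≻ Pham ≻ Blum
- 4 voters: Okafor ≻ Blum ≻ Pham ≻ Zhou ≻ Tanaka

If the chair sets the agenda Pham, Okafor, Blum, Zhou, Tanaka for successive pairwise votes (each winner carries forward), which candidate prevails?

Tanaka

Round 1: Pham vs Okafor — 5–14, Okafor advances.
Round 2: Okafor vs Blum — 12–7, Okafor advances.
Round 3: Okafor vs Zhou — 10–9, Okafor advances.
Round 4: Okafor vs Tanaka — 8–11, Tanaka advances.
The agenda winner is Tanaka.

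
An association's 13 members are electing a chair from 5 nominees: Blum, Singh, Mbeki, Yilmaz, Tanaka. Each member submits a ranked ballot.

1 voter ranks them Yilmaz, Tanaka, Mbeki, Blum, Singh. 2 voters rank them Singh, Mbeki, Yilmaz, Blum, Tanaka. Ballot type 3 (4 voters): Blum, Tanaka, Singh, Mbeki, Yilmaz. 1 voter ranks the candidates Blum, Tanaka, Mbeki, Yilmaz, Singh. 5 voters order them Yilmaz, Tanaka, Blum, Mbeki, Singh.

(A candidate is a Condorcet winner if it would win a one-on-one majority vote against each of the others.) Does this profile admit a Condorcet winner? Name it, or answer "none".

Check each pair by majority over 13 ballots:
Blum vs Singh: Blum is ranked higher on 1+4+1+5 = 11 ballots, Singh on 2. Blum wins 11–2.
Blum vs Mbeki: Blum preferred on 4+1+5 = 10 ballots; Blum wins 10–3.
Blum vs Yilmaz: Yilmaz wins 8–5.
Blum vs Tanaka: Blum is ranked higher on 2+4+1 = 7 ballots, Tanaka on 6. Blum wins 7–6.
Singh vs Mbeki: Singh preferred on 2+4 = 6 ballots; Mbeki wins 7–6.
Singh–Yilmaz: Yilmaz 7–6.
Singh vs Tanaka: Singh is ranked higher on 2 ballots, Tanaka on 11. Tanaka wins 11–2.
Mbeki vs Yilmaz: Mbeki wins 7–6.
Mbeki–Tanaka: Tanaka 11–2.
Yilmaz vs Tanaka: Yilmaz, 8–5.
Every candidate loses at least once (Blum loses to Yilmaz; Singh loses to Blum; Mbeki loses to Blum; Yilmaz loses to Mbeki; Tanaka loses to Blum). The majority relation contains the cycle Blum beats Mbeki beats Yilmaz beats Blum, so there is no Condorcet winner.

none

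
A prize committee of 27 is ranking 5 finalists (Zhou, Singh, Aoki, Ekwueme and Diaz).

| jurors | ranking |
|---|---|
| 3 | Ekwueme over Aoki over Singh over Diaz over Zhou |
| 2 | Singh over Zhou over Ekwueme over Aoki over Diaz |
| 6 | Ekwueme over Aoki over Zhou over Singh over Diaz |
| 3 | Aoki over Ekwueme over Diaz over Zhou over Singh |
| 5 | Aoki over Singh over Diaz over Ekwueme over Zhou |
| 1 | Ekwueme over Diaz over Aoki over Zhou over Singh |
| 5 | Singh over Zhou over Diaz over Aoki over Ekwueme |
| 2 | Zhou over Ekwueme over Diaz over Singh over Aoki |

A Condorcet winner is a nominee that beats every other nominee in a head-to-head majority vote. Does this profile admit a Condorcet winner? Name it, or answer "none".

Check each pair by majority over 27 ballots:
Zhou–Singh: Singh 15–12.
Zhou vs Aoki: Aoki, 18–9.
Zhou vs Ekwueme: Ekwueme wins 18–9.
Zhou vs Diaz: Zhou wins 15–12.
Singh vs Aoki: Aoki wins 18–9.
Singh–Ekwueme: Ekwueme 15–12.
Singh vs Diaz: Singh wins 21–6.
Aoki–Ekwueme: Ekwueme 14–13.
Aoki–Diaz: Aoki 19–8.
Ekwueme vs Diaz: Ekwueme wins 17–10.
Ekwueme beats each of Zhou, Singh, Aoki, Diaz — Ekwueme is the Condorcet winner.

Ekwueme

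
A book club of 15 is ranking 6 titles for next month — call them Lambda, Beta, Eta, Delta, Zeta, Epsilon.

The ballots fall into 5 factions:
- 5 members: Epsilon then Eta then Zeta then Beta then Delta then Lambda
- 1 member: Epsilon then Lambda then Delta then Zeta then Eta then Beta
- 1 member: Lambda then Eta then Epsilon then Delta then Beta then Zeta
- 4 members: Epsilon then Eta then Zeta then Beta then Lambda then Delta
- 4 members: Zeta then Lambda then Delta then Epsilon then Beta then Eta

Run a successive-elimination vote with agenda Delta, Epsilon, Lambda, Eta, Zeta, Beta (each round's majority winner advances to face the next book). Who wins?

Round 1: Delta vs Epsilon — 4–11, Epsilon advances.
Round 2: Epsilon vs Lambda — 10–5, Epsilon advances.
Round 3: Epsilon vs Eta — 14–1, Epsilon advances.
Round 4: Epsilon vs Zeta — 11–4, Epsilon advances.
Round 5: Epsilon vs Beta — 15–0, Epsilon advances.
Epsilon survives the agenda.

Epsilon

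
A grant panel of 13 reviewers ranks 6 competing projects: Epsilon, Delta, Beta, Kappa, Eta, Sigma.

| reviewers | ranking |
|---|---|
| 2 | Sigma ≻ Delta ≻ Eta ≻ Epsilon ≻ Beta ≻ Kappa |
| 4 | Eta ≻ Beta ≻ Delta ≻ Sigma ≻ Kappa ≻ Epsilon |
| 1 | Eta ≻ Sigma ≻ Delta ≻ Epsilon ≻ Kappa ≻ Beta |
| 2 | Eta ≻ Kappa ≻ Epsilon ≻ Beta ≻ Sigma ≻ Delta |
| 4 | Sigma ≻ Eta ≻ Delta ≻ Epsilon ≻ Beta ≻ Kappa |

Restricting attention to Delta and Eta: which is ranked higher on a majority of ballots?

Ballots ranking Delta above Eta: 2.
Ballots ranking Eta above Delta: 13 − 2 = 11.
Eta wins the head-to-head 11–2.

Eta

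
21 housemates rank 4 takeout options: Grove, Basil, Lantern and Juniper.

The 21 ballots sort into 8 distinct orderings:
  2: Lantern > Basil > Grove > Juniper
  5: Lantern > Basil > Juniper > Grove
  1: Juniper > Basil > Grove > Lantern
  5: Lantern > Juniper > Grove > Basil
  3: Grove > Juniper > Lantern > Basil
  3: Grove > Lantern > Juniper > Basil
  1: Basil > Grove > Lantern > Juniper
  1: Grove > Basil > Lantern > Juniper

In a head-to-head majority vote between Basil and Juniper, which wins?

Juniper

Ballots ranking Basil above Juniper: 2 + 5 + 1 + 1 = 9.
Ballots ranking Juniper above Basil: 21 − 9 = 12.
Juniper wins the head-to-head 12–9.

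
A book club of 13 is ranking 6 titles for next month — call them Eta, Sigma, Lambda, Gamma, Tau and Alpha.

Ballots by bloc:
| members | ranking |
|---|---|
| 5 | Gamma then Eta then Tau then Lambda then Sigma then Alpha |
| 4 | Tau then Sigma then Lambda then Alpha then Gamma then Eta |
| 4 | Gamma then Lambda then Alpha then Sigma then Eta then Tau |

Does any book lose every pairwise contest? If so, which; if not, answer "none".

none

Head-to-head results (13 members):
Eta vs Sigma: 5 to 8, Sigma.
Eta–Lambda: Lambda 8–5.
Eta vs Gamma: Gamma wins 13–0.
Eta–Tau: Eta 9–4.
Eta–Alpha: Alpha 8–5.
Sigma–Lambda: Lambda 9–4.
Sigma vs Gamma: Sigma preferred on 4 ballots; Gamma wins 9–4.
Sigma vs Tau: Sigma is ranked higher on 4 ballots, Tau on 9. Tau wins 9–4.
Sigma vs Alpha: Sigma, 9–4.
Lambda vs Gamma: Gamma wins 9–4.
Lambda vs Tau: 4 for Lambda, 9 for Tau — Tau by 9–4.
Lambda–Alpha: Lambda 13–0.
Gamma–Tau: Gamma 9–4.
Gamma–Alpha: Gamma 9–4.
Tau vs Alpha: Tau wins 9–4.
No book is winless: Eta beats Tau; Sigma beats Eta; Lambda beats Eta; Gamma beats Eta; Tau beats Sigma; Alpha beats Eta. There is no Condorcet loser.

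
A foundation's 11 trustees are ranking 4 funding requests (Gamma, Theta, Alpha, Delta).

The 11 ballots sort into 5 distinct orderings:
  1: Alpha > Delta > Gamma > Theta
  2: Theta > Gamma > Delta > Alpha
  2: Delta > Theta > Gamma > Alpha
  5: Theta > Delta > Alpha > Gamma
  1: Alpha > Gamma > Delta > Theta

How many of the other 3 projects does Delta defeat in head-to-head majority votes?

2

Delta against each rival (11 reviewers):
Delta vs Gamma: Delta, 8–3.
Delta–Theta: Theta 7–4.
Delta vs Alpha: 9 to 2, Delta.
Delta beats Gamma, Alpha; loses to Theta — 2 pairwise wins.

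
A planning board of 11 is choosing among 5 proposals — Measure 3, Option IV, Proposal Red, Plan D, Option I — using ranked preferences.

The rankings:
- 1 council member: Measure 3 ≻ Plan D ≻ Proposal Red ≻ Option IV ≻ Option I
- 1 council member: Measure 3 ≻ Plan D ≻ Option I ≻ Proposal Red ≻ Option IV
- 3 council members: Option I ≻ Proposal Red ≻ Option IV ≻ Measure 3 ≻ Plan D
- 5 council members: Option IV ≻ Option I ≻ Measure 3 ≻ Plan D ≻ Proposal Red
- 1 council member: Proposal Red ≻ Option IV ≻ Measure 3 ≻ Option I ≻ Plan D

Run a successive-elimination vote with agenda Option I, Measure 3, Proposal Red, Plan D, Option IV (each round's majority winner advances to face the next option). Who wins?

Round 1: Option I vs Measure 3 — 8–3, Option I advances.
Round 2: Option I vs Proposal Red — 9–2, Option I advances.
Round 3: Option I vs Plan D — 9–2, Option I advances.
Round 4: Option I vs Option IV — 4–7, Option IV advances.
Option IV survives the agenda.

Option IV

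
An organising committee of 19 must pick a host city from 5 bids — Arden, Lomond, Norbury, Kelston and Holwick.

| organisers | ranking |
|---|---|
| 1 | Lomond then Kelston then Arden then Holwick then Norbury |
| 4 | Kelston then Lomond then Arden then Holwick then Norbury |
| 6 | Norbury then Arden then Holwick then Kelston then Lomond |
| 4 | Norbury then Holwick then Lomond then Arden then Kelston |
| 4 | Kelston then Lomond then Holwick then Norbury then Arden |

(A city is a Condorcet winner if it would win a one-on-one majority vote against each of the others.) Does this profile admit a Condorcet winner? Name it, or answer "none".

Head-to-head results (19 organisers):
Arden vs Lomond: Arden is ranked higher on 6 ballots, Lomond on 13. Lomond wins 13–6.
Arden vs Norbury: Arden preferred on 1+4 = 5 ballots; Norbury wins 14–5.
Arden vs Kelston: Arden, 10–9.
Arden vs Holwick: 11 to 8, Arden.
Lomond vs Norbury: Lomond is ranked higher on 1+4+4 = 9 ballots, Norbury on 10. Norbury wins 10–9.
Lomond vs Kelston: Kelston, 14–5.
Lomond vs Holwick: Lomond is ranked higher on 1+4+4 = 9 ballots, Holwick on 10. Holwick wins 10–9.
Norbury vs Kelston: Norbury, 10–9.
Norbury vs Holwick: Norbury is ranked higher on 6+4 = 10 ballots, Holwick on 9. Norbury wins 10–9.
Kelston vs Holwick: 1+4+4 = 9 for Kelston, 10 for Holwick — Holwick by 10–9.
Norbury beats each of Arden, Lomond, Kelston, Holwick — Norbury is the Condorcet winner.

Norbury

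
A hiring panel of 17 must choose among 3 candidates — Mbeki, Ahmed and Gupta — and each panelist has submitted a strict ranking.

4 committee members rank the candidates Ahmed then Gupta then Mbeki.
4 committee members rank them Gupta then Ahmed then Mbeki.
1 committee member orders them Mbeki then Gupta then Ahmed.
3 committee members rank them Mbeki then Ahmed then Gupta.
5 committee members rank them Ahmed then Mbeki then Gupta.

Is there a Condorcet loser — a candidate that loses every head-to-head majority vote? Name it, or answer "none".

Pairwise majorities:
Mbeki vs Ahmed: 1+3 = 4 for Mbeki, 13 for Ahmed — Ahmed by 13–4.
Mbeki vs Gupta: Mbeki preferred on 1+3+5 = 9 ballots; Mbeki wins 9–8.
Ahmed vs Gupta: Ahmed preferred on 4+3+5 = 12 ballots; Ahmed wins 12–5.
Gupta loses to every other candidate — it is the Condorcet loser.

Gupta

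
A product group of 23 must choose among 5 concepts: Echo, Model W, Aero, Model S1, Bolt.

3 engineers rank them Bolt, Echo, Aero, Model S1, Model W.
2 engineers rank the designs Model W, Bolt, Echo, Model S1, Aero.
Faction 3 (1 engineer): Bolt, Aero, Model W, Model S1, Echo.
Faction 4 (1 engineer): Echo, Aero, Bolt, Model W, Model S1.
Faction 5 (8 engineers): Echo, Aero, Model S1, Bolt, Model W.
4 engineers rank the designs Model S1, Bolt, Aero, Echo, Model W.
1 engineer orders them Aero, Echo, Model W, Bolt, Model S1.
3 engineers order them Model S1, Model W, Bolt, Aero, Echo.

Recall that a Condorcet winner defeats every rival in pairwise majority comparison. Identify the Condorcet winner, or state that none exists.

none

Check each pair by majority over 23 ballots:
Echo vs Model W: 3+1+8+4+1 = 17 for Echo, 6 for Model W — Echo by 17–6.
Echo vs Aero: 3+2+1+8 = 14 for Echo, 9 for Aero — Echo by 14–9.
Echo vs Model S1: 3+2+1+8+1 = 15 for Echo, 8 for Model S1 — Echo by 15–8.
Echo vs Bolt: 10 to 13, Bolt.
Model W vs Aero: Model W preferred on 2+3 = 5 ballots; Aero wins 18–5.
Model W vs Model S1: 2+1+1+1 = 5 for Model W, 18 for Model S1 — Model S1 by 18–5.
Model W vs Bolt: Model W preferred on 2+1+3 = 6 ballots; Bolt wins 17–6.
Aero vs Model S1: Aero is ranked higher on 3+1+1+8+1 = 14 ballots, Model S1 on 9. Aero wins 14–9.
Aero vs Bolt: 10 to 13, Bolt.
Model S1 vs Bolt: Model S1 is ranked higher on 8+4+3 = 15 ballots, Bolt on 8. Model S1 wins 15–8.
Every design loses at least once (Echo loses to Bolt; Model W loses to Echo; Aero loses to Echo; Model S1 loses to Echo; Bolt loses to Model S1). The majority relation contains the cycle Echo → Model S1 → Bolt → Echo, so there is no Condorcet winner.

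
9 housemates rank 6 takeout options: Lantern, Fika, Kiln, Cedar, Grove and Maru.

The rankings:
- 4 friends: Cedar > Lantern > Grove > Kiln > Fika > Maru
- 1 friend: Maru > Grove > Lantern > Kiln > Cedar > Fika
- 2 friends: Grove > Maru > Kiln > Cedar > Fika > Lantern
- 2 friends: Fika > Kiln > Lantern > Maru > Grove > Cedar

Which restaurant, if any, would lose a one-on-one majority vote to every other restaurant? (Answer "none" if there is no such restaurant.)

Pairwise majorities:
Lantern vs Fika: Lantern, 5–4.
Lantern–Kiln: Lantern 5–4.
Lantern–Cedar: Cedar 6–3.
Lantern vs Grove: 4+2 = 6 for Lantern, 3 for Grove — Lantern by 6–3.
Lantern vs Maru: 4+2 = 6 for Lantern, 3 for Maru — Lantern by 6–3.
Fika vs Kiln: Kiln, 7–2.
Fika–Cedar: Cedar 7–2.
Fika–Grove: Grove 7–2.
Fika vs Maru: Fika is ranked higher on 4+2 = 6 ballots, Maru on 3. Fika wins 6–3.
Kiln vs Cedar: Kiln wins 5–4.
Kiln–Grove: Grove 7–2.
Kiln vs Maru: Kiln wins 6–3.
Cedar vs Grove: Cedar preferred on 4 ballots; Grove wins 5–4.
Cedar vs Maru: Maru wins 5–4.
Grove vs Maru: Grove preferred on 4+2 = 6 ballots; Grove wins 6–3.
Every restaurant wins at least one matchup (Lantern beats Fika; Fika beats Maru; Kiln beats Fika; Cedar beats Lantern; Grove beats Fika; Maru beats Cedar), so there is no Condorcet loser.

none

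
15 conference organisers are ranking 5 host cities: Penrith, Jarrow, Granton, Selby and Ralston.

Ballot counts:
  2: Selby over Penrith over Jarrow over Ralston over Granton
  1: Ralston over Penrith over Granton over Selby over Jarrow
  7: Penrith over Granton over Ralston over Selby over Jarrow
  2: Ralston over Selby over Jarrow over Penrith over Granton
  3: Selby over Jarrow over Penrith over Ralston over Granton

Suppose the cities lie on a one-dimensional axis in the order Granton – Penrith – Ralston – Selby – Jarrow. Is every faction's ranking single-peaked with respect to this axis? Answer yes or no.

no

Axis positions: Granton=1, Penrith=2, Ralston=3, Selby=4, Jarrow=5.
Faction 1: ranking walks positions 4-2-5-3-1; Penrith is ranked above Ralston even though Ralston lies between Penrith and the peak Selby on the axis — preferences dip and rise again. Not single-peaked.
Faction 2 (peak Ralston at position 3): ranking walks positions 3-2-1-4-5, expanding outward from the peak — single-peaked.
Faction 3 (peak Penrith at position 2): ranking walks positions 2-1-3-4-5, expanding outward from the peak — single-peaked.
Faction 4 (peak Ralston at position 3): ranking walks positions 3-4-5-2-1, expanding outward from the peak — single-peaked.
Faction 5: ranking walks positions 4-5-2-3-1; Penrith is ranked above Ralston even though Ralston lies between Penrith and the peak Selby on the axis — preferences dip and rise again. Not single-peaked.
Faction 1 violates single-peakedness, so the profile is not single-peaked on this axis.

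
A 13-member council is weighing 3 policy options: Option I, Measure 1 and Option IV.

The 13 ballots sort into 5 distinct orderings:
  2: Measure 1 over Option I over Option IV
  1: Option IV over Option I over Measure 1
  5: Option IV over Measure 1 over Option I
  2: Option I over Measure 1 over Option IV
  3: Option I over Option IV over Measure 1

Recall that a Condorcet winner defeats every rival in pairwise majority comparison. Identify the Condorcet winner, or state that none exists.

Pairwise majorities:
Option I–Measure 1: Measure 1 7–6.
Option I–Option IV: Option I 7–6.
Measure 1 vs Option IV: Option IV, 9–4.
Every option loses at least once (Option I loses to Measure 1; Measure 1 loses to Option IV; Option IV loses to Option I). The majority relation contains the cycle Option I → Option IV → Measure 1 → Option I, so there is no Condorcet winner.

none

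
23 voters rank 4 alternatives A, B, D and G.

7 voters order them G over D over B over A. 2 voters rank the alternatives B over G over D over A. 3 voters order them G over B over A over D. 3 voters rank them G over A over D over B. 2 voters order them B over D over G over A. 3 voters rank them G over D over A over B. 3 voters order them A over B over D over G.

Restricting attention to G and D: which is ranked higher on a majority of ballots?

Ballots ranking G above D: 7 + 2 + 3 + 3 + 3 = 18.
Ballots ranking D above G: 23 − 18 = 5.
G wins the head-to-head 18–5.

G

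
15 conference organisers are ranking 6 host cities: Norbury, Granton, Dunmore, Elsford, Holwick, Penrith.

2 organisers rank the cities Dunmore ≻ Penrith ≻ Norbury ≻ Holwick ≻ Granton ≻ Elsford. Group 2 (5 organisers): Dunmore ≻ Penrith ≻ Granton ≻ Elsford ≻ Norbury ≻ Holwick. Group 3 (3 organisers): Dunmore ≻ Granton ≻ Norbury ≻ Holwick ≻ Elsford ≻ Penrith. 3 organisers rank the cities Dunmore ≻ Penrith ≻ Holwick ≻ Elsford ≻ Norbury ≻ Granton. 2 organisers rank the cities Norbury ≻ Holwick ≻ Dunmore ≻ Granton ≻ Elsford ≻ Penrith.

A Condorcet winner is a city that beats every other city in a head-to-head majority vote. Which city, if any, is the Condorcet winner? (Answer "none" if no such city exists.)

Dunmore

Head-to-head results (15 organisers):
Norbury–Granton: Granton 8–7.
Norbury vs Dunmore: Dunmore, 13–2.
Norbury vs Elsford: Elsford, 8–7.
Norbury vs Holwick: Norbury wins 12–3.
Norbury vs Penrith: Penrith, 10–5.
Granton vs Dunmore: Dunmore wins 15–0.
Granton–Elsford: Granton 12–3.
Granton vs Holwick: Granton, 8–7.
Granton vs Penrith: Penrith, 10–5.
Dunmore vs Elsford: Dunmore, 15–0.
Dunmore–Holwick: Dunmore 13–2.
Dunmore vs Penrith: Dunmore, 15–0.
Elsford vs Holwick: Holwick wins 10–5.
Elsford vs Penrith: Penrith wins 10–5.
Holwick–Penrith: Penrith 10–5.
Only Dunmore has no losses; Dunmore is the Condorcet winner.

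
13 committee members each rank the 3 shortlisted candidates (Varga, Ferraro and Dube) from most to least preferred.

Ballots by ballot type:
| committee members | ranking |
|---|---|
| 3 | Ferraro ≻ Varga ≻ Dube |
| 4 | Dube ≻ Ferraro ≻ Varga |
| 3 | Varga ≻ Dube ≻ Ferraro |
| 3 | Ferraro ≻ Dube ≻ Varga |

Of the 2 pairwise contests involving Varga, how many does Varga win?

Varga against each rival (13 committee members):
Varga vs Ferraro: 3 to 10, Ferraro.
Varga vs Dube: 6 to 7, Dube.
Varga beats no one; loses to Ferraro, Dube — 0 pairwise wins.

0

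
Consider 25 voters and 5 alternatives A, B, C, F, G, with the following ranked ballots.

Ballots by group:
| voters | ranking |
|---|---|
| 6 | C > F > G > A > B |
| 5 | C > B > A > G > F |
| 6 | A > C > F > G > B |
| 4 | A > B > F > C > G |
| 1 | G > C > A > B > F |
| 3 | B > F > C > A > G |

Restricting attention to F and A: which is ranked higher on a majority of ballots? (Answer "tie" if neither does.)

Ballots ranking F above A: 6 + 3 = 9.
Ballots ranking A above F: 25 − 9 = 16.
A wins the head-to-head 16–9.

A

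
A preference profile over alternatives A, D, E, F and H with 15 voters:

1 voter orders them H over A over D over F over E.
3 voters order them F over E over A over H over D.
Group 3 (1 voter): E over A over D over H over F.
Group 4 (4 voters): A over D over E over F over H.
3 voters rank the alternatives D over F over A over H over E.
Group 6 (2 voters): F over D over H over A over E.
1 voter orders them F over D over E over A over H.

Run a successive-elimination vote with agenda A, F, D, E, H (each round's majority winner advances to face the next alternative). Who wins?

D

Round 1: A vs F — 6–9, F advances.
Round 2: F vs D — 6–9, D advances.
Round 3: D vs E — 11–4, D advances.
Round 4: D vs H — 11–4, D advances.
The agenda winner is D.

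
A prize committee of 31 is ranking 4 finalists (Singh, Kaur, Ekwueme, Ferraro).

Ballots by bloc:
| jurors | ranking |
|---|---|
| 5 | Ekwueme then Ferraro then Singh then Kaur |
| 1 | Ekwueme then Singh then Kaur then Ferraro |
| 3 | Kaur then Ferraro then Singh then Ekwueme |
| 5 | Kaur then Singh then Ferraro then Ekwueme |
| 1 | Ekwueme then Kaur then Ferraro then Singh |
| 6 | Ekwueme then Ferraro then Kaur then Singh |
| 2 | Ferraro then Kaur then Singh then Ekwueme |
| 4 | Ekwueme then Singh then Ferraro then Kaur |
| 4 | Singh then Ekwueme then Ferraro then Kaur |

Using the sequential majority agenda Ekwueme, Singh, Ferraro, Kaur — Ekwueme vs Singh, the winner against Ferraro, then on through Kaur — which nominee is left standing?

Round 1: Ekwueme vs Singh — 17–14, Ekwueme advances.
Round 2: Ekwueme vs Ferraro — 21–10, Ekwueme advances.
Round 3: Ekwueme vs Kaur — 21–10, Ekwueme advances.
Ekwueme survives the agenda.

Ekwueme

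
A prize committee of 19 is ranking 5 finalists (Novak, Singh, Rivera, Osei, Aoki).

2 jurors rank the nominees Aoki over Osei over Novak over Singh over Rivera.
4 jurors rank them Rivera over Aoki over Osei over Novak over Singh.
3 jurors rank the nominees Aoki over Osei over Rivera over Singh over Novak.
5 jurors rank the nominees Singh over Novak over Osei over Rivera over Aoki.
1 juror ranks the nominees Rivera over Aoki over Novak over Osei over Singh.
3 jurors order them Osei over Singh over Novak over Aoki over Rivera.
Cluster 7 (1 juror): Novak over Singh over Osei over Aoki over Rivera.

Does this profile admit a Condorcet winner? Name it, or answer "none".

none

Pairwise majorities:
Novak vs Singh: 2+4+1+1 = 8 for Novak, 11 for Singh — Singh by 11–8.
Novak vs Rivera: Novak is ranked higher on 2+5+3+1 = 11 ballots, Rivera on 8. Novak wins 11–8.
Novak vs Osei: 5+1+1 = 7 for Novak, 12 for Osei — Osei by 12–7.
Novak vs Aoki: Novak is ranked higher on 5+3+1 = 9 ballots, Aoki on 10. Aoki wins 10–9.
Singh vs Rivera: 2+5+3+1 = 11 for Singh, 8 for Rivera — Singh by 11–8.
Singh vs Osei: 5+1 = 6 for Singh, 13 for Osei — Osei by 13–6.
Singh vs Aoki: Singh preferred on 5+3+1 = 9 ballots; Aoki wins 10–9.
Rivera vs Osei: 4+1 = 5 for Rivera, 14 for Osei — Osei by 14–5.
Rivera vs Aoki: Rivera preferred on 4+5+1 = 10 ballots; Rivera wins 10–9.
Osei vs Aoki: 5+3+1 = 9 for Osei, 10 for Aoki — Aoki by 10–9.
Each nominee drops at least one matchup (Novak loses to Singh; Singh loses to Osei; Rivera loses to Novak; Osei loses to Aoki; Aoki loses to Rivera); the cycle Novak beats Rivera beats Aoki beats Novak rules out a Condorcet winner.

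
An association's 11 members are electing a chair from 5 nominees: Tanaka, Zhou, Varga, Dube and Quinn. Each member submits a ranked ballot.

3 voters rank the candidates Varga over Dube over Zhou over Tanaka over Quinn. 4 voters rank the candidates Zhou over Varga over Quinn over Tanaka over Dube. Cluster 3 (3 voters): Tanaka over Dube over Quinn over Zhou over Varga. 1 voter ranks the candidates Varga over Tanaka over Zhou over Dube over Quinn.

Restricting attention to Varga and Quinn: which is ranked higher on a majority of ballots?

Varga

Ballots ranking Varga above Quinn: 3 + 4 + 1 = 8.
Ballots ranking Quinn above Varga: 11 − 8 = 3.
Varga wins the head-to-head 8–3.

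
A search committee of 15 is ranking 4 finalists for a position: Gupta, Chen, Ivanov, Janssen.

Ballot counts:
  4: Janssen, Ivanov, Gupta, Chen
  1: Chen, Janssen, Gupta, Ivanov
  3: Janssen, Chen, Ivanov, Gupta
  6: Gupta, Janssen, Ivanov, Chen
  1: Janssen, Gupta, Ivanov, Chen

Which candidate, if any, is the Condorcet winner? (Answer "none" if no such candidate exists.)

Janssen

Pairwise majorities:
Gupta vs Chen: Gupta preferred on 4+6+1 = 11 ballots; Gupta wins 11–4.
Gupta vs Ivanov: 8 to 7, Gupta.
Gupta vs Janssen: 6 for Gupta, 9 for Janssen — Janssen by 9–6.
Chen vs Ivanov: 4 to 11, Ivanov.
Chen vs Janssen: 1 for Chen, 14 for Janssen — Janssen by 14–1.
Ivanov vs Janssen: Ivanov is ranked higher on 0 ballots, Janssen on 15. Janssen wins 15–0.
Janssen defeats every rival head-to-head and is the Condorcet winner.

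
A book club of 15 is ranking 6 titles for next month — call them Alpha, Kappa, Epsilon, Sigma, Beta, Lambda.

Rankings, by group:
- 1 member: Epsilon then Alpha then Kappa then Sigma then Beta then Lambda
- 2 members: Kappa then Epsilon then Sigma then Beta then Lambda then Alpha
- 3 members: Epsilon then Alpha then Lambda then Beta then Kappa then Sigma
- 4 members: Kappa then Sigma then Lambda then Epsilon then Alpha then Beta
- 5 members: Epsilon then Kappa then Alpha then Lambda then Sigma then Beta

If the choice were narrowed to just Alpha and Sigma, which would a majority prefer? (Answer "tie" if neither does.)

Alpha

Ballots ranking Alpha above Sigma: 1 + 3 + 5 = 9.
Ballots ranking Sigma above Alpha: 15 − 9 = 6.
Alpha wins the head-to-head 9–6.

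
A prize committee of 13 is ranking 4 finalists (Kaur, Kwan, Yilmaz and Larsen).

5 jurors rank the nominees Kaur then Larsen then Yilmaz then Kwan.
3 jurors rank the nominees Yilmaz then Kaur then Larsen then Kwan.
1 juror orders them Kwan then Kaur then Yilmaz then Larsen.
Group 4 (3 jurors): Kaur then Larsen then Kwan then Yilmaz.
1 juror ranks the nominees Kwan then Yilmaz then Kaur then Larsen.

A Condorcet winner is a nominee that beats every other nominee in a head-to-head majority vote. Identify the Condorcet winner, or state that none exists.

Kaur

Check each pair by majority over 13 ballots:
Kaur vs Kwan: Kaur preferred on 5+3+3 = 11 ballots; Kaur wins 11–2.
Kaur vs Yilmaz: Kaur preferred on 5+1+3 = 9 ballots; Kaur wins 9–4.
Kaur vs Larsen: Kaur, 13–0.
Kwan vs Yilmaz: 5 to 8, Yilmaz.
Kwan vs Larsen: Larsen wins 11–2.
Yilmaz vs Larsen: 5 to 8, Larsen.
Kaur wins every pairwise contest, so Kaur is the Condorcet winner.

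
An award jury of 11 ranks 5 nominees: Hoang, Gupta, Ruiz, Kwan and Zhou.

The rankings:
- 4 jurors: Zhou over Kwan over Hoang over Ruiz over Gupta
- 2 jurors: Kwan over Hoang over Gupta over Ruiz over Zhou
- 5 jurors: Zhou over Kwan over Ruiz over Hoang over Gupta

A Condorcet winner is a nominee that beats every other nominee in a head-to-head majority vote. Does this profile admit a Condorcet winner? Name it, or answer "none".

Zhou

Pairwise majorities:
Hoang–Gupta: Hoang 11–0.
Hoang–Ruiz: Hoang 6–5.
Hoang vs Kwan: Kwan, 11–0.
Hoang–Zhou: Zhou 9–2.
Gupta vs Ruiz: Ruiz wins 9–2.
Gupta vs Kwan: Kwan wins 11–0.
Gupta–Zhou: Zhou 9–2.
Ruiz vs Kwan: Kwan wins 11–0.
Ruiz–Zhou: Zhou 9–2.
Kwan–Zhou: Zhou 9–2.
Zhou wins every pairwise contest, so Zhou is the Condorcet winner.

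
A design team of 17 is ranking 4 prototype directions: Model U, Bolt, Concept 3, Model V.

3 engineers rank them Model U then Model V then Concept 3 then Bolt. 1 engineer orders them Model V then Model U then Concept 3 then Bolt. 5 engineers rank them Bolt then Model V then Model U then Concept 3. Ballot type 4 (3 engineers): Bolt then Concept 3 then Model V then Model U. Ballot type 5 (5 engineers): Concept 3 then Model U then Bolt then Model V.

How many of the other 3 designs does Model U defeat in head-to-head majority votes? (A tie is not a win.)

2

Model U against each rival (17 engineers):
Model U vs Bolt: Model U wins 9–8.
Model U vs Concept 3: Model U preferred on 3+1+5 = 9 ballots; Model U wins 9–8.
Model U vs Model V: 3+5 = 8 for Model U, 9 for Model V — Model V by 9–8.
Model U beats Bolt, Concept 3; loses to Model V — 2 pairwise wins.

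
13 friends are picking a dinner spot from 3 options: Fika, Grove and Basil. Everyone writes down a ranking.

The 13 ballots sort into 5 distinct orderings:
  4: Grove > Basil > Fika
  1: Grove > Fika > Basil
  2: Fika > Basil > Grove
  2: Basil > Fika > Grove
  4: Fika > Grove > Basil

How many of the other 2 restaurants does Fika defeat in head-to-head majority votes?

Fika against each rival (13 friends):
Fika vs Grove: 2+2+4 = 8 for Fika, 5 for Grove — Fika by 8–5.
Fika vs Basil: Fika, 7–6.
Fika beats Grove, Basil — 2 pairwise wins.

2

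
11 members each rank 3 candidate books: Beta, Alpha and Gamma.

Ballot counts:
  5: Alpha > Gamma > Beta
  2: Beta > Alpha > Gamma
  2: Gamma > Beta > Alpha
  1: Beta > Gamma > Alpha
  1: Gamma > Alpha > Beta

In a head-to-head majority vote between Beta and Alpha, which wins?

Ballots ranking Beta above Alpha: 2 + 2 + 1 = 5.
Ballots ranking Alpha above Beta: 11 − 5 = 6.
Alpha wins the head-to-head 6–5.

Alpha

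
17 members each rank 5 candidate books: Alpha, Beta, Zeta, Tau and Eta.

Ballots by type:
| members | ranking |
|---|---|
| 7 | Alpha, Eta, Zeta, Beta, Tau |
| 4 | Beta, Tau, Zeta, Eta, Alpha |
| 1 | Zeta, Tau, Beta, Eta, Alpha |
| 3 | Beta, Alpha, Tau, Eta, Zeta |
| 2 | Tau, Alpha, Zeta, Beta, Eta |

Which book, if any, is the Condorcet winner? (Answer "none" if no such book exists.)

Alpha

Head-to-head results (17 members):
Alpha–Beta: Alpha 9–8.
Alpha vs Zeta: Alpha, 12–5.
Alpha–Tau: Alpha 10–7.
Alpha–Eta: Alpha 12–5.
Beta vs Zeta: Zeta wins 10–7.
Beta vs Tau: Beta wins 14–3.
Beta vs Eta: Beta, 10–7.
Zeta–Tau: Tau 9–8.
Zeta–Eta: Eta 10–7.
Tau–Eta: Tau 10–7.
Alpha beats each of Beta, Zeta, Tau, Eta — Alpha is the Condorcet winner.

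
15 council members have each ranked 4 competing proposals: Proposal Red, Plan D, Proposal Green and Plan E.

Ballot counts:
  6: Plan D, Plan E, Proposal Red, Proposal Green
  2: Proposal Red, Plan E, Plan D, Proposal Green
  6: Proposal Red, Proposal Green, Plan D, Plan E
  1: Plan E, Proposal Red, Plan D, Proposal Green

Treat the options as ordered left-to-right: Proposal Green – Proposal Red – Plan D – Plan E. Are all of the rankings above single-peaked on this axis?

no

Axis positions: Proposal Green=1, Proposal Red=2, Plan D=3, Plan E=4.
Bloc 1 (peak Plan D at position 3): ranking walks positions 3-4-2-1, expanding outward from the peak — single-peaked.
Bloc 2: ranking walks positions 2-4-3-1; Plan E is ranked above Plan D even though Plan D lies between Plan E and the peak Proposal Red on the axis — preferences dip and rise again. Not single-peaked.
Bloc 3 (peak Proposal Red at position 2): ranking walks positions 2-1-3-4, expanding outward from the peak — single-peaked.
Bloc 4: ranking walks positions 4-2-3-1; Proposal Red is ranked above Plan D even though Plan D lies between Proposal Red and the peak Plan E on the axis — preferences dip and rise again. Not single-peaked.
Bloc 2 violates single-peakedness, so the profile is not single-peaked on this axis.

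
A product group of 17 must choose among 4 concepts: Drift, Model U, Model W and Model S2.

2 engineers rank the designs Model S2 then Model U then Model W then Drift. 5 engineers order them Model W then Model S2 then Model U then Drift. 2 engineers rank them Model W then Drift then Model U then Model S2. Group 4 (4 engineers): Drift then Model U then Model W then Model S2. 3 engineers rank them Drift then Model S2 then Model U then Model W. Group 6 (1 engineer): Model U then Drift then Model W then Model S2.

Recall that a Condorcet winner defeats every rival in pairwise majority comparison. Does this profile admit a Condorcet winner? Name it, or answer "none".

Pairwise majorities:
Drift vs Model U: 2+4+3 = 9 for Drift, 8 for Model U — Drift by 9–8.
Drift vs Model W: 8 to 9, Model W.
Drift vs Model S2: 10 to 7, Drift.
Model U vs Model W: Model U is ranked higher on 2+4+3+1 = 10 ballots, Model W on 7. Model U wins 10–7.
Model U vs Model S2: Model U is ranked higher on 2+4+1 = 7 ballots, Model S2 on 10. Model S2 wins 10–7.
Model W vs Model S2: Model W is ranked higher on 5+2+4+1 = 12 ballots, Model S2 on 5. Model W wins 12–5.
Every design loses at least once (Drift loses to Model W; Model U loses to Drift; Model W loses to Model U; Model S2 loses to Drift). The majority relation contains the cycle Drift beats Model U beats Model W beats Drift, so there is no Condorcet winner.

none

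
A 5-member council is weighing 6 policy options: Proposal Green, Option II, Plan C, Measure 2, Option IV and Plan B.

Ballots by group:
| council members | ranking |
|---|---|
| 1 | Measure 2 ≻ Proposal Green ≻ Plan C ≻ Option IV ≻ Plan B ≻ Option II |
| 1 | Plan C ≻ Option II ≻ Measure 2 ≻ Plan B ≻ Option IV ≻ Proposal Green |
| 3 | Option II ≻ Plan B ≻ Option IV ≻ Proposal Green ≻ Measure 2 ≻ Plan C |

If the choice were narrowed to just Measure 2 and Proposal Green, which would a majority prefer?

Ballots ranking Measure 2 above Proposal Green: 1 + 1 = 2.
Ballots ranking Proposal Green above Measure 2: 5 − 2 = 3.
Proposal Green wins the head-to-head 3–2.

Proposal Green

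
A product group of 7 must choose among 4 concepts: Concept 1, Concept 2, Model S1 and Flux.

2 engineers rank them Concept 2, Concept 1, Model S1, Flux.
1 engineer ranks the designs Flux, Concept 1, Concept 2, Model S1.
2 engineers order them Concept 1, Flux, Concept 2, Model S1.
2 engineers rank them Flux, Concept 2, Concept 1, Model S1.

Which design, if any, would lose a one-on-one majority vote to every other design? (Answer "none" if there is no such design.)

Model S1

Pairwise majorities:
Concept 1 vs Concept 2: Concept 2 wins 4–3.
Concept 1 vs Model S1: 7 to 0, Concept 1.
Concept 1 vs Flux: Concept 1 preferred on 2+2 = 4 ballots; Concept 1 wins 4–3.
Concept 2 vs Model S1: Concept 2 preferred on 2+1+2+2 = 7 ballots; Concept 2 wins 7–0.
Concept 2 vs Flux: Concept 2 is ranked higher on 2 ballots, Flux on 5. Flux wins 5–2.
Model S1 vs Flux: Model S1 is ranked higher on 2 ballots, Flux on 5. Flux wins 5–2.
Model S1 loses to every other design — it is the Condorcet loser.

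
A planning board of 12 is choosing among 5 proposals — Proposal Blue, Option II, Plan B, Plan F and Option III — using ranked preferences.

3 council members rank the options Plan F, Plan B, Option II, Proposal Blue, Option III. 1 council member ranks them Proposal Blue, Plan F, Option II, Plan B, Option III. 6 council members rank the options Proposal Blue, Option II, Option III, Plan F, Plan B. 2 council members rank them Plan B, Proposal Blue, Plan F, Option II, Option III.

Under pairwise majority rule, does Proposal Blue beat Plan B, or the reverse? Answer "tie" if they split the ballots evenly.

Ballots ranking Proposal Blue above Plan B: 1 + 6 = 7.
Ballots ranking Plan B above Proposal Blue: 12 − 7 = 5.
Proposal Blue wins the head-to-head 7–5.

Proposal Blue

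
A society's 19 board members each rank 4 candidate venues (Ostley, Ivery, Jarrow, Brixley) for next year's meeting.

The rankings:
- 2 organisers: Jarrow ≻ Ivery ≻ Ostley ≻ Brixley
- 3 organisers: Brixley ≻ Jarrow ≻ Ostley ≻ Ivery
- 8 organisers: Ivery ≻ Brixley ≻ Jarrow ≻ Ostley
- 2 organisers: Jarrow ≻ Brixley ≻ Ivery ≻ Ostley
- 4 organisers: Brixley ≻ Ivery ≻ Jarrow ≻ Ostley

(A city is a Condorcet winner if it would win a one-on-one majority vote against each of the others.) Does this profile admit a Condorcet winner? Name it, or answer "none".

Check each pair by majority over 19 ballots:
Ostley–Ivery: Ivery 16–3.
Ostley–Jarrow: Jarrow 19–0.
Ostley vs Brixley: Brixley wins 17–2.
Ivery vs Jarrow: Ivery wins 12–7.
Ivery vs Brixley: Ivery wins 10–9.
Jarrow–Brixley: Brixley 15–4.
Ivery defeats every rival head-to-head and is the Condorcet winner.

Ivery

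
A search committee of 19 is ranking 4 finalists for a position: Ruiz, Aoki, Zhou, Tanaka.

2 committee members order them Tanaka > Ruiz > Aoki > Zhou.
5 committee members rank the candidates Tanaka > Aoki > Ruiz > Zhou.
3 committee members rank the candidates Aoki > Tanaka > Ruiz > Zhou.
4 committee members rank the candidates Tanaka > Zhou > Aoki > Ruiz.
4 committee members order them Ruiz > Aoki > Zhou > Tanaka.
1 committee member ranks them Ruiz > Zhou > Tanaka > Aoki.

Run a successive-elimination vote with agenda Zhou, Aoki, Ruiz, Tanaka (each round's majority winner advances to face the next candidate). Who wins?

Round 1: Zhou vs Aoki — 5–14, Aoki advances.
Round 2: Aoki vs Ruiz — 12–7, Aoki advances.
Round 3: Aoki vs Tanaka — 7–12, Tanaka advances.
The agenda winner is Tanaka.

Tanaka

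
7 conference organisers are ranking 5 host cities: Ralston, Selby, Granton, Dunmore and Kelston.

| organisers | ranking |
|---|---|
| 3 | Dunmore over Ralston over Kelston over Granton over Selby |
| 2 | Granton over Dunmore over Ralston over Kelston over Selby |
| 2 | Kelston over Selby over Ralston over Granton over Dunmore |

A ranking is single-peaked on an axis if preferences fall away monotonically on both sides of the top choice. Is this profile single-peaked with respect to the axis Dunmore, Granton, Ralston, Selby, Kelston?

no

Axis positions: Dunmore=1, Granton=2, Ralston=3, Selby=4, Kelston=5.
Bloc 1: ranking walks positions 1-3-5-2-4; Ralston is ranked above Granton even though Granton lies between Ralston and the peak Dunmore on the axis — preferences dip and rise again. Not single-peaked.
Bloc 2: ranking walks positions 2-1-3-5-4; Kelston is ranked above Selby even though Selby lies between Kelston and the peak Granton on the axis — preferences dip and rise again. Not single-peaked.
Bloc 3 (peak Kelston at position 5): ranking walks positions 5-4-3-2-1, expanding outward from the peak — single-peaked.
Bloc 1 violates single-peakedness, so the profile is not single-peaked on this axis.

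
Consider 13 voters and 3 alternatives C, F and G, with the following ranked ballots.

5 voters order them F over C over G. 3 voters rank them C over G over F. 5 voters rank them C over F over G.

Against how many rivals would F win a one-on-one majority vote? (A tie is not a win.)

F against each rival (13 voters):
F vs C: C wins 8–5.
F–G: F 10–3.
F beats G; loses to C — 1 pairwise win.

1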